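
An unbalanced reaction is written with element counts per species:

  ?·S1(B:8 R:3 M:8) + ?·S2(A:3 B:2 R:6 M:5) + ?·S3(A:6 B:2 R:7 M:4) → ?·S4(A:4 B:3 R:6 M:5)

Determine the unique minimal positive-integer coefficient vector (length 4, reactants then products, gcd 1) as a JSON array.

A: 1·0+2·3+3·6 = 24 | 6·4 = 24
B: 1·8+2·2+3·2 = 18 | 6·3 = 18
R: 1·3+2·6+3·7 = 36 | 6·6 = 36
M: 1·8+2·5+3·4 = 30 | 6·5 = 30
gcd(1,2,3,6) = 1

Coefficients: [1, 2, 3, 6]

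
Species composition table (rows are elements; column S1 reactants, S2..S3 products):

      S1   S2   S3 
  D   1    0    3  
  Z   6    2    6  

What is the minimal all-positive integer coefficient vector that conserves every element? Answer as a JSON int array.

D: 3·1 = 3 | 6·0+1·3 = 3
Z: 3·6 = 18 | 6·2+1·6 = 18
gcd(3,6,1) = 1

Coefficients: [3, 6, 1]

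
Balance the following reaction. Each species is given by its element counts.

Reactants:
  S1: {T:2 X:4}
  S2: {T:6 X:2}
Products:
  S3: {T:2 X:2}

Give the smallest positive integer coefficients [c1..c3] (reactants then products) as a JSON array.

Coefficients: [2, 1, 5]

T: 2·2+1·6 = 10 | 5·2 = 10
X: 2·4+1·2 = 10 | 5·2 = 10
gcd(2,1,5) = 1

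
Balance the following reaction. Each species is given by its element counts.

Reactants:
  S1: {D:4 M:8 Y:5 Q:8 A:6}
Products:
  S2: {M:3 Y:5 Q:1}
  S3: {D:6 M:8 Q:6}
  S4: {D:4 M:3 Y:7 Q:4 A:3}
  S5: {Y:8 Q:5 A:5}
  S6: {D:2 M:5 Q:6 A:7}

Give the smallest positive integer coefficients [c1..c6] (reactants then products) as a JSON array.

D: 6·4 = 24 | 3·0+2·6+1·4+1·0+4·2 = 24
M: 6·8 = 48 | 3·3+2·8+1·3+1·0+4·5 = 48
Y: 6·5 = 30 | 3·5+2·0+1·7+1·8+4·0 = 30
Q: 6·8 = 48 | 3·1+2·6+1·4+1·5+4·6 = 48
A: 6·6 = 36 | 3·0+2·0+1·3+1·5+4·7 = 36
gcd(6,3,2,1,1,4) = 1

Coefficients: [6, 3, 2, 1, 1, 4]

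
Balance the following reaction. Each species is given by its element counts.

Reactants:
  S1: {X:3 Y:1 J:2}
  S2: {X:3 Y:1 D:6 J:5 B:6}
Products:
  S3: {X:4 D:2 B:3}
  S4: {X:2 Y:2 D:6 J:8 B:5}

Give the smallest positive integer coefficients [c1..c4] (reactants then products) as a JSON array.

Coefficients: [2, 4, 3, 3]

X: 2·3+4·3 = 18 | 3·4+3·2 = 18
Y: 2·1+4·1 = 6 | 3·0+3·2 = 6
D: 2·0+4·6 = 24 | 3·2+3·6 = 24
J: 2·2+4·5 = 24 | 3·0+3·8 = 24
B: 2·0+4·6 = 24 | 3·3+3·5 = 24
gcd(2,4,3,3) = 1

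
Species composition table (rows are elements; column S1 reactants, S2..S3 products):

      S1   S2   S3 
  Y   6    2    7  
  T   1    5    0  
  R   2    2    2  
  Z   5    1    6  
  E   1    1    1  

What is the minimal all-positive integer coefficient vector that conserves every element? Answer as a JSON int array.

Y: 5·6 = 30 | 1·2+4·7 = 30
T: 5·1 = 5 | 1·5+4·0 = 5
R: 5·2 = 10 | 1·2+4·2 = 10
Z: 5·5 = 25 | 1·1+4·6 = 25
E: 5·1 = 5 | 1·1+4·1 = 5
gcd(5,1,4) = 1

Coefficients: [5, 1, 4]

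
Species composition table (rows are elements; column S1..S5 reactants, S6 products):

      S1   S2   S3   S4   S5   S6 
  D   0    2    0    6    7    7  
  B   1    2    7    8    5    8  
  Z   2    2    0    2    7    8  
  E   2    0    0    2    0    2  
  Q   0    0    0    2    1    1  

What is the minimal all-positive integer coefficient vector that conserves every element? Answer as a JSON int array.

D: 5·0+4·2+1·0+1·6+4·7 = 42 | 6·7 = 42
B: 5·1+4·2+1·7+1·8+4·5 = 48 | 6·8 = 48
Z: 5·2+4·2+1·0+1·2+4·7 = 48 | 6·8 = 48
E: 5·2+4·0+1·0+1·2+4·0 = 12 | 6·2 = 12
Q: 5·0+4·0+1·0+1·2+4·1 = 6 | 6·1 = 6
gcd(5,4,1,1,4,6) = 1

Coefficients: [5, 4, 1, 1, 4, 6]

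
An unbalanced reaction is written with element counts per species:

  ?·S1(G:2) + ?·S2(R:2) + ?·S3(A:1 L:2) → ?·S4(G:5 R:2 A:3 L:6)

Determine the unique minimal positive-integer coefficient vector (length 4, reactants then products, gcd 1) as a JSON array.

G: 5·2+2·0+6·0 = 10 | 2·5 = 10
R: 5·0+2·2+6·0 = 4 | 2·2 = 4
A: 5·0+2·0+6·1 = 6 | 2·3 = 6
L: 5·0+2·0+6·2 = 12 | 2·6 = 12
gcd(5,2,6,2) = 1

Coefficients: [5, 2, 6, 2]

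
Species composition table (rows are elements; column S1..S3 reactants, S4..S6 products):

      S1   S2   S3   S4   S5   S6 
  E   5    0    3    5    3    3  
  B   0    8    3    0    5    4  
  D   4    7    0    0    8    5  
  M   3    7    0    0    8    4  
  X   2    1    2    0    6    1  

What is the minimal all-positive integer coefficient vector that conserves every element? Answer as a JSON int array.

Coefficients: [5, 3, 2, 2, 2, 5]

E: 5·5+3·0+2·3 = 31 | 2·5+2·3+5·3 = 31
B: 5·0+3·8+2·3 = 30 | 2·0+2·5+5·4 = 30
D: 5·4+3·7+2·0 = 41 | 2·0+2·8+5·5 = 41
M: 5·3+3·7+2·0 = 36 | 2·0+2·8+5·4 = 36
X: 5·2+3·1+2·2 = 17 | 2·0+2·6+5·1 = 17
gcd(5,3,2,2,2,5) = 1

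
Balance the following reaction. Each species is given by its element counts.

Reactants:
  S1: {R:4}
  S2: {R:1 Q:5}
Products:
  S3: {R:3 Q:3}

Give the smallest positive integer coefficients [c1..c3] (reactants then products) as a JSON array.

Coefficients: [3, 3, 5]

R: 3·4+3·1 = 15 | 5·3 = 15
Q: 3·0+3·5 = 15 | 5·3 = 15
gcd(3,3,5) = 1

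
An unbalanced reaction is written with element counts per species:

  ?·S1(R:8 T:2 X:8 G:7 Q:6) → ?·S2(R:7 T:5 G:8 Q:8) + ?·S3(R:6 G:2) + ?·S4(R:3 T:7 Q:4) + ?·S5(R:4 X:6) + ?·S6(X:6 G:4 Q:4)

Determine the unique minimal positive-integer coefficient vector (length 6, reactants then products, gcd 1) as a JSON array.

R: 6·8 = 48 | 1·7+5·6+1·3+2·4+6·0 = 48
T: 6·2 = 12 | 1·5+5·0+1·7+2·0+6·0 = 12
X: 6·8 = 48 | 1·0+5·0+1·0+2·6+6·6 = 48
G: 6·7 = 42 | 1·8+5·2+1·0+2·0+6·4 = 42
Q: 6·6 = 36 | 1·8+5·0+1·4+2·0+6·4 = 36
gcd(6,1,5,1,2,6) = 1

Coefficients: [6, 1, 5, 1, 2, 6]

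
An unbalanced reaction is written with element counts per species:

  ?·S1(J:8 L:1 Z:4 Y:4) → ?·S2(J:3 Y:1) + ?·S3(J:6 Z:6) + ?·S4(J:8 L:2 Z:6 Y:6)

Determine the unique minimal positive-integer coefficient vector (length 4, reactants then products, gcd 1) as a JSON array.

J: 6·8 = 48 | 6·3+1·6+3·8 = 48
L: 6·1 = 6 | 6·0+1·0+3·2 = 6
Z: 6·4 = 24 | 6·0+1·6+3·6 = 24
Y: 6·4 = 24 | 6·1+1·0+3·6 = 24
gcd(6,6,1,3) = 1

Coefficients: [6, 6, 1, 3]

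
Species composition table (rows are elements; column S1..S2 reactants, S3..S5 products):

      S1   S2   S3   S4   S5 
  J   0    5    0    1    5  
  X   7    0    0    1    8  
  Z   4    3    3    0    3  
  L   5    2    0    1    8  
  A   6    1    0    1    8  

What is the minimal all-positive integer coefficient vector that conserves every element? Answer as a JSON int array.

Coefficients: [3, 3, 5, 5, 2]

J: 3·0+3·5 = 15 | 5·0+5·1+2·5 = 15
X: 3·7+3·0 = 21 | 5·0+5·1+2·8 = 21
Z: 3·4+3·3 = 21 | 5·3+5·0+2·3 = 21
L: 3·5+3·2 = 21 | 5·0+5·1+2·8 = 21
A: 3·6+3·1 = 21 | 5·0+5·1+2·8 = 21
gcd(3,3,5,5,2) = 1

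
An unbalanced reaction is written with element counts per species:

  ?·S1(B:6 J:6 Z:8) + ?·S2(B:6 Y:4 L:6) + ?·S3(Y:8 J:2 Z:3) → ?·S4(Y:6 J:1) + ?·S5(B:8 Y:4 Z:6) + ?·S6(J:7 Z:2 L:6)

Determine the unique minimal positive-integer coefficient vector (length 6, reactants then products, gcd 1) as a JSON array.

B: 2·6+2·6+2·0 = 24 | 2·0+3·8+2·0 = 24
Y: 2·0+2·4+2·8 = 24 | 2·6+3·4+2·0 = 24
J: 2·6+2·0+2·2 = 16 | 2·1+3·0+2·7 = 16
Z: 2·8+2·0+2·3 = 22 | 2·0+3·6+2·2 = 22
L: 2·0+2·6+2·0 = 12 | 2·0+3·0+2·6 = 12
gcd(2,2,2,2,3,2) = 1

Coefficients: [2, 2, 2, 2, 3, 2]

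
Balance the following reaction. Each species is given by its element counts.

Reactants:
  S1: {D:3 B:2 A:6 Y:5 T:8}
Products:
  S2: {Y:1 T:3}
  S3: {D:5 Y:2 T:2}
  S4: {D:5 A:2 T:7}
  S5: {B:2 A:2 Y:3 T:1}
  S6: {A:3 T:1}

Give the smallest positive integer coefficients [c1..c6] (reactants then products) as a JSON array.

Coefficients: [5, 6, 2, 1, 5, 6]

D: 5·3 = 15 | 6·0+2·5+1·5+5·0+6·0 = 15
B: 5·2 = 10 | 6·0+2·0+1·0+5·2+6·0 = 10
A: 5·6 = 30 | 6·0+2·0+1·2+5·2+6·3 = 30
Y: 5·5 = 25 | 6·1+2·2+1·0+5·3+6·0 = 25
T: 5·8 = 40 | 6·3+2·2+1·7+5·1+6·1 = 40
gcd(5,6,2,1,5,6) = 1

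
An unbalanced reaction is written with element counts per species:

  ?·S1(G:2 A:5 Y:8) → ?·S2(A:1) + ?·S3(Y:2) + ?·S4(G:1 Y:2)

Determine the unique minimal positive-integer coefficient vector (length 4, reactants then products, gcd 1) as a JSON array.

G: 1·2 = 2 | 5·0+2·0+2·1 = 2
A: 1·5 = 5 | 5·1+2·0+2·0 = 5
Y: 1·8 = 8 | 5·0+2·2+2·2 = 8
gcd(1,5,2,2) = 1

Coefficients: [1, 5, 2, 2]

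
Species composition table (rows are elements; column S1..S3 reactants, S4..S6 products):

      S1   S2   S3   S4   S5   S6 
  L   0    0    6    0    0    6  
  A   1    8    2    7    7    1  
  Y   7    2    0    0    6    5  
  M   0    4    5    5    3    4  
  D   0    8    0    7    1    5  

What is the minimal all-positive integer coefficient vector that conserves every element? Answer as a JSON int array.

Coefficients: [6, 4, 4, 1, 5, 4]

L: 6·0+4·0+4·6 = 24 | 1·0+5·0+4·6 = 24
A: 6·1+4·8+4·2 = 46 | 1·7+5·7+4·1 = 46
Y: 6·7+4·2+4·0 = 50 | 1·0+5·6+4·5 = 50
M: 6·0+4·4+4·5 = 36 | 1·5+5·3+4·4 = 36
D: 6·0+4·8+4·0 = 32 | 1·7+5·1+4·5 = 32
gcd(6,4,4,1,5,4) = 1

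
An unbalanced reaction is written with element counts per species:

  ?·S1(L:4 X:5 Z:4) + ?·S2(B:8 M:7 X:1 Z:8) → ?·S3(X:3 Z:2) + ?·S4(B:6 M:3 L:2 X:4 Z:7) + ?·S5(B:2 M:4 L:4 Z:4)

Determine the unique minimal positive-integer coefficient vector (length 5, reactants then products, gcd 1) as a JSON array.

B: 3·0+2·8 = 16 | 3·0+2·6+2·2 = 16
M: 3·0+2·7 = 14 | 3·0+2·3+2·4 = 14
L: 3·4+2·0 = 12 | 3·0+2·2+2·4 = 12
X: 3·5+2·1 = 17 | 3·3+2·4+2·0 = 17
Z: 3·4+2·8 = 28 | 3·2+2·7+2·4 = 28
gcd(3,2,3,2,2) = 1

Coefficients: [3, 2, 3, 2, 2]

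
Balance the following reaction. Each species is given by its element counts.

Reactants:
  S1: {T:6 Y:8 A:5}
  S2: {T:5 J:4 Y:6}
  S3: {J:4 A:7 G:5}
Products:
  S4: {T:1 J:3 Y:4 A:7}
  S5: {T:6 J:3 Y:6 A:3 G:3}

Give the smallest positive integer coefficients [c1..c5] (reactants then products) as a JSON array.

Coefficients: [3, 3, 3, 3, 5]

T: 3·6+3·5+3·0 = 33 | 3·1+5·6 = 33
J: 3·0+3·4+3·4 = 24 | 3·3+5·3 = 24
Y: 3·8+3·6+3·0 = 42 | 3·4+5·6 = 42
A: 3·5+3·0+3·7 = 36 | 3·7+5·3 = 36
G: 3·0+3·0+3·5 = 15 | 3·0+5·3 = 15
gcd(3,3,3,3,5) = 1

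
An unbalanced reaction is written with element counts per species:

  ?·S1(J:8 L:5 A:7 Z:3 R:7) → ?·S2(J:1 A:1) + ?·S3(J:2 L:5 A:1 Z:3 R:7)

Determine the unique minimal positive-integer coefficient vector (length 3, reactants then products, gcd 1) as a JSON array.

Coefficients: [1, 6, 1]

J: 1·8 = 8 | 6·1+1·2 = 8
L: 1·5 = 5 | 6·0+1·5 = 5
A: 1·7 = 7 | 6·1+1·1 = 7
Z: 1·3 = 3 | 6·0+1·3 = 3
R: 1·7 = 7 | 6·0+1·7 = 7
gcd(1,6,1) = 1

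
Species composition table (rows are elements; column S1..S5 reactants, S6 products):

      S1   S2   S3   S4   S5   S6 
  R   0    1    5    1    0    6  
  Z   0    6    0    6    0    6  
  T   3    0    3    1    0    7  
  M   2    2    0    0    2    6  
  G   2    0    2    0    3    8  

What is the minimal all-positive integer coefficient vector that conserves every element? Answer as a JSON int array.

R: 6·0+3·1+5·5+2·1+6·0 = 30 | 5·6 = 30
Z: 6·0+3·6+5·0+2·6+6·0 = 30 | 5·6 = 30
T: 6·3+3·0+5·3+2·1+6·0 = 35 | 5·7 = 35
M: 6·2+3·2+5·0+2·0+6·2 = 30 | 5·6 = 30
G: 6·2+3·0+5·2+2·0+6·3 = 40 | 5·8 = 40
gcd(6,3,5,2,6,5) = 1

Coefficients: [6, 3, 5, 2, 6, 5]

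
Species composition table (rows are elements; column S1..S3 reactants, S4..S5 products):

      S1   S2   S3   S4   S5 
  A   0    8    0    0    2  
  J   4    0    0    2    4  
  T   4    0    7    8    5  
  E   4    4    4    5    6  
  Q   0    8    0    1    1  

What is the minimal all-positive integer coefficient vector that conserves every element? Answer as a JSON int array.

A: 6·0+1·8+4·0 = 8 | 4·0+4·2 = 8
J: 6·4+1·0+4·0 = 24 | 4·2+4·4 = 24
T: 6·4+1·0+4·7 = 52 | 4·8+4·5 = 52
E: 6·4+1·4+4·4 = 44 | 4·5+4·6 = 44
Q: 6·0+1·8+4·0 = 8 | 4·1+4·1 = 8
gcd(6,1,4,4,4) = 1

Coefficients: [6, 1, 4, 4, 4]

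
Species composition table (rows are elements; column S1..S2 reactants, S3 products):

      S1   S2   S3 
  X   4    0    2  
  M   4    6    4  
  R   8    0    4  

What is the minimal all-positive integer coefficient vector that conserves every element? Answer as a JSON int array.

X: 3·4+2·0 = 12 | 6·2 = 12
M: 3·4+2·6 = 24 | 6·4 = 24
R: 3·8+2·0 = 24 | 6·4 = 24
gcd(3,2,6) = 1

Coefficients: [3, 2, 6]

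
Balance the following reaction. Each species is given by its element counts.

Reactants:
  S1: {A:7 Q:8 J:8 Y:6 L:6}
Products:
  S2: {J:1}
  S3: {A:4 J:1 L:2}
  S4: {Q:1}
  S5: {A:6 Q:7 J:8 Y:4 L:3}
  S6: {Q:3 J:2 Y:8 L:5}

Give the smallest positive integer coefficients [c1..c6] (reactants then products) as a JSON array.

Coefficients: [2, 4, 2, 6, 1, 1]

A: 2·7 = 14 | 4·0+2·4+6·0+1·6+1·0 = 14
Q: 2·8 = 16 | 4·0+2·0+6·1+1·7+1·3 = 16
J: 2·8 = 16 | 4·1+2·1+6·0+1·8+1·2 = 16
Y: 2·6 = 12 | 4·0+2·0+6·0+1·4+1·8 = 12
L: 2·6 = 12 | 4·0+2·2+6·0+1·3+1·5 = 12
gcd(2,4,2,6,1,1) = 1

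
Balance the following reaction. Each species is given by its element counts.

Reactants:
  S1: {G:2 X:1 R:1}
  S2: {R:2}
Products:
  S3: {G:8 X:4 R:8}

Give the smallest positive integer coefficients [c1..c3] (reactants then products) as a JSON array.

Coefficients: [4, 2, 1]

G: 4·2+2·0 = 8 | 1·8 = 8
X: 4·1+2·0 = 4 | 1·4 = 4
R: 4·1+2·2 = 8 | 1·8 = 8
gcd(4,2,1) = 1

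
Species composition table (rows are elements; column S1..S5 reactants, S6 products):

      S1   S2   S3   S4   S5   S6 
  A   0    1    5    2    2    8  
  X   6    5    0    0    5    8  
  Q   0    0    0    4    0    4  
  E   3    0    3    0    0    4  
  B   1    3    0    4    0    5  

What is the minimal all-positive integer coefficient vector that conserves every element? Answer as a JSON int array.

Coefficients: [3, 1, 5, 6, 5, 6]

A: 3·0+1·1+5·5+6·2+5·2 = 48 | 6·8 = 48
X: 3·6+1·5+5·0+6·0+5·5 = 48 | 6·8 = 48
Q: 3·0+1·0+5·0+6·4+5·0 = 24 | 6·4 = 24
E: 3·3+1·0+5·3+6·0+5·0 = 24 | 6·4 = 24
B: 3·1+1·3+5·0+6·4+5·0 = 30 | 6·5 = 30
gcd(3,1,5,6,5,6) = 1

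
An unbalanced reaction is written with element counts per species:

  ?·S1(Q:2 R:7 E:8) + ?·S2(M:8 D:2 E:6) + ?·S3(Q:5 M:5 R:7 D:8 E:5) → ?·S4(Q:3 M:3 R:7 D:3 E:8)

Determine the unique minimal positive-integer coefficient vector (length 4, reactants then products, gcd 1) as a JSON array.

Q: 4·2+1·0+2·5 = 18 | 6·3 = 18
M: 4·0+1·8+2·5 = 18 | 6·3 = 18
R: 4·7+1·0+2·7 = 42 | 6·7 = 42
D: 4·0+1·2+2·8 = 18 | 6·3 = 18
E: 4·8+1·6+2·5 = 48 | 6·8 = 48
gcd(4,1,2,6) = 1

Coefficients: [4, 1, 2, 6]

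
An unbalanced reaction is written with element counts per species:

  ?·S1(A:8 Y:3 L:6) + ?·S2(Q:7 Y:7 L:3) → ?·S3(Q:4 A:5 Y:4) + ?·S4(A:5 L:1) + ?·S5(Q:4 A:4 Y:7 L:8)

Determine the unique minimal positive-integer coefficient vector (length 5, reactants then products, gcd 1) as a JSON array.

Coefficients: [5, 4, 2, 2, 5]

Q: 5·0+4·7 = 28 | 2·4+2·0+5·4 = 28
A: 5·8+4·0 = 40 | 2·5+2·5+5·4 = 40
Y: 5·3+4·7 = 43 | 2·4+2·0+5·7 = 43
L: 5·6+4·3 = 42 | 2·0+2·1+5·8 = 42
gcd(5,4,2,2,5) = 1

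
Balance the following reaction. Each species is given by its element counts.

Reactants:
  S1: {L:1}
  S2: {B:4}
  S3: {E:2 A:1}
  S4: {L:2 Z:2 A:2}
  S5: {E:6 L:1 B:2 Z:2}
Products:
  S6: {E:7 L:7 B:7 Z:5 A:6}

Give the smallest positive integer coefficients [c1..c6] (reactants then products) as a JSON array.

Coefficients: [5, 3, 4, 4, 1, 2]

E: 5·0+3·0+4·2+4·0+1·6 = 14 | 2·7 = 14
L: 5·1+3·0+4·0+4·2+1·1 = 14 | 2·7 = 14
B: 5·0+3·4+4·0+4·0+1·2 = 14 | 2·7 = 14
Z: 5·0+3·0+4·0+4·2+1·2 = 10 | 2·5 = 10
A: 5·0+3·0+4·1+4·2+1·0 = 12 | 2·6 = 12
gcd(5,3,4,4,1,2) = 1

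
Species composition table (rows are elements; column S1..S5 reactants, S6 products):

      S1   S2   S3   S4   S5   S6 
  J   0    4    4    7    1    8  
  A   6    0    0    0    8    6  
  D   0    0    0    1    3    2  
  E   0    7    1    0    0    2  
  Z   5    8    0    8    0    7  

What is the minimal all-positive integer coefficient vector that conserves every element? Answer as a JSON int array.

J: 2·0+1·4+5·4+3·7+3·1 = 48 | 6·8 = 48
A: 2·6+1·0+5·0+3·0+3·8 = 36 | 6·6 = 36
D: 2·0+1·0+5·0+3·1+3·3 = 12 | 6·2 = 12
E: 2·0+1·7+5·1+3·0+3·0 = 12 | 6·2 = 12
Z: 2·5+1·8+5·0+3·8+3·0 = 42 | 6·7 = 42
gcd(2,1,5,3,3,6) = 1

Coefficients: [2, 1, 5, 3, 3, 6]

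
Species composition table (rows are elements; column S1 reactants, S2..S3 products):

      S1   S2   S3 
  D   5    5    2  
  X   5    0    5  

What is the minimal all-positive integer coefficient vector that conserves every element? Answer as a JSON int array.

Coefficients: [5, 3, 5]

D: 5·5 = 25 | 3·5+5·2 = 25
X: 5·5 = 25 | 3·0+5·5 = 25
gcd(5,3,5) = 1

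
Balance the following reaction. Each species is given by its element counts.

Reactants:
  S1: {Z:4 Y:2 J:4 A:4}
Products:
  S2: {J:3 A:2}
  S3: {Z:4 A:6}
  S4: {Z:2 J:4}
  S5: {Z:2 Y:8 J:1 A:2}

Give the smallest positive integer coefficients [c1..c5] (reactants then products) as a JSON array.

Coefficients: [4, 1, 2, 3, 1]

Z: 4·4 = 16 | 1·0+2·4+3·2+1·2 = 16
Y: 4·2 = 8 | 1·0+2·0+3·0+1·8 = 8
J: 4·4 = 16 | 1·3+2·0+3·4+1·1 = 16
A: 4·4 = 16 | 1·2+2·6+3·0+1·2 = 16
gcd(4,1,2,3,1) = 1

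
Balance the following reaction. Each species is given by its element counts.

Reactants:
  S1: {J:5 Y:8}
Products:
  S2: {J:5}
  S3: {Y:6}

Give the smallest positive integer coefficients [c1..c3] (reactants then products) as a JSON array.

J: 3·5 = 15 | 3·5+4·0 = 15
Y: 3·8 = 24 | 3·0+4·6 = 24
gcd(3,3,4) = 1

Coefficients: [3, 3, 4]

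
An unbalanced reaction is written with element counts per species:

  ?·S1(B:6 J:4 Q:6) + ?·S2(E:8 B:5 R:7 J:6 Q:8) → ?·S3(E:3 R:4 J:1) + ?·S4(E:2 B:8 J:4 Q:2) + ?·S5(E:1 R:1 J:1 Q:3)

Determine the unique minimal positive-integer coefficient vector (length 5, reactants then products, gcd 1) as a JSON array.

Coefficients: [1, 2, 2, 2, 6]

E: 1·0+2·8 = 16 | 2·3+2·2+6·1 = 16
B: 1·6+2·5 = 16 | 2·0+2·8+6·0 = 16
R: 1·0+2·7 = 14 | 2·4+2·0+6·1 = 14
J: 1·4+2·6 = 16 | 2·1+2·4+6·1 = 16
Q: 1·6+2·8 = 22 | 2·0+2·2+6·3 = 22
gcd(1,2,2,2,6) = 1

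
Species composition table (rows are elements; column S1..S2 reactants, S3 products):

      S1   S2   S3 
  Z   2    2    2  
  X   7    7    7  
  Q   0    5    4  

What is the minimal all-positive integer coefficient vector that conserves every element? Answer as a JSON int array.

Coefficients: [1, 4, 5]

Z: 1·2+4·2 = 10 | 5·2 = 10
X: 1·7+4·7 = 35 | 5·7 = 35
Q: 1·0+4·5 = 20 | 5·4 = 20
gcd(1,4,5) = 1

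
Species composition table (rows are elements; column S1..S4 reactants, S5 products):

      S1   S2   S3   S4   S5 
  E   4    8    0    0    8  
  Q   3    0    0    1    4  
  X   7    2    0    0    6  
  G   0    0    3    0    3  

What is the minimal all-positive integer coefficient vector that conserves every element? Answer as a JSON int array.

Coefficients: [2, 2, 3, 6, 3]

E: 2·4+2·8+3·0+6·0 = 24 | 3·8 = 24
Q: 2·3+2·0+3·0+6·1 = 12 | 3·4 = 12
X: 2·7+2·2+3·0+6·0 = 18 | 3·6 = 18
G: 2·0+2·0+3·3+6·0 = 9 | 3·3 = 9
gcd(2,2,3,6,3) = 1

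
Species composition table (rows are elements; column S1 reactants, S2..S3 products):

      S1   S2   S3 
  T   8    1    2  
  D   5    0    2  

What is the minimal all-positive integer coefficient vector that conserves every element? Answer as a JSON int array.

Coefficients: [2, 6, 5]

T: 2·8 = 16 | 6·1+5·2 = 16
D: 2·5 = 10 | 6·0+5·2 = 10
gcd(2,6,5) = 1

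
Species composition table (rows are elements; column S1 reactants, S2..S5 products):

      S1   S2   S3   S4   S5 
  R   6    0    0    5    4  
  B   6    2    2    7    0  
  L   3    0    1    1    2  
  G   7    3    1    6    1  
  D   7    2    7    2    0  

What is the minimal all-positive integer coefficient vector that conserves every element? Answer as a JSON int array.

R: 5·6 = 30 | 5·0+3·0+2·5+5·4 = 30
B: 5·6 = 30 | 5·2+3·2+2·7+5·0 = 30
L: 5·3 = 15 | 5·0+3·1+2·1+5·2 = 15
G: 5·7 = 35 | 5·3+3·1+2·6+5·1 = 35
D: 5·7 = 35 | 5·2+3·7+2·2+5·0 = 35
gcd(5,5,3,2,5) = 1

Coefficients: [5, 5, 3, 2, 5]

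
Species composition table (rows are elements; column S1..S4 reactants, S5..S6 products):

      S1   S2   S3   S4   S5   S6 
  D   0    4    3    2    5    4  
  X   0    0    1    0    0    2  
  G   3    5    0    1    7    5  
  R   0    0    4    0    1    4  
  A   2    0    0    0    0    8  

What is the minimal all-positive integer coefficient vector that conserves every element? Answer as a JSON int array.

Coefficients: [4, 4, 2, 1, 4, 1]

D: 4·0+4·4+2·3+1·2 = 24 | 4·5+1·4 = 24
X: 4·0+4·0+2·1+1·0 = 2 | 4·0+1·2 = 2
G: 4·3+4·5+2·0+1·1 = 33 | 4·7+1·5 = 33
R: 4·0+4·0+2·4+1·0 = 8 | 4·1+1·4 = 8
A: 4·2+4·0+2·0+1·0 = 8 | 4·0+1·8 = 8
gcd(4,4,2,1,4,1) = 1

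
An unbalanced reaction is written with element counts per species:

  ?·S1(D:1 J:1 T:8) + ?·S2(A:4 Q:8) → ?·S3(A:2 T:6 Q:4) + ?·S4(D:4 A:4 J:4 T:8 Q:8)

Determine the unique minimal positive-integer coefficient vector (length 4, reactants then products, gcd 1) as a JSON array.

Coefficients: [4, 3, 4, 1]

D: 4·1+3·0 = 4 | 4·0+1·4 = 4
A: 4·0+3·4 = 12 | 4·2+1·4 = 12
J: 4·1+3·0 = 4 | 4·0+1·4 = 4
T: 4·8+3·0 = 32 | 4·6+1·8 = 32
Q: 4·0+3·8 = 24 | 4·4+1·8 = 24
gcd(4,3,4,1) = 1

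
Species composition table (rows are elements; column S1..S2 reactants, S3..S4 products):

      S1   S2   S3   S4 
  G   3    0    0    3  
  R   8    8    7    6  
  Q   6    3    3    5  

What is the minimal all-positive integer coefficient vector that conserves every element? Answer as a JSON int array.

Coefficients: [3, 1, 2, 3]

G: 3·3+1·0 = 9 | 2·0+3·3 = 9
R: 3·8+1·8 = 32 | 2·7+3·6 = 32
Q: 3·6+1·3 = 21 | 2·3+3·5 = 21
gcd(3,1,2,3) = 1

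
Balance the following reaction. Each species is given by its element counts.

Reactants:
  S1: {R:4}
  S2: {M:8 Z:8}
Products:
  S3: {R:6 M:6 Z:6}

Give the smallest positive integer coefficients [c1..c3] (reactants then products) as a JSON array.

Coefficients: [6, 3, 4]

R: 6·4+3·0 = 24 | 4·6 = 24
M: 6·0+3·8 = 24 | 4·6 = 24
Z: 6·0+3·8 = 24 | 4·6 = 24
gcd(6,3,4) = 1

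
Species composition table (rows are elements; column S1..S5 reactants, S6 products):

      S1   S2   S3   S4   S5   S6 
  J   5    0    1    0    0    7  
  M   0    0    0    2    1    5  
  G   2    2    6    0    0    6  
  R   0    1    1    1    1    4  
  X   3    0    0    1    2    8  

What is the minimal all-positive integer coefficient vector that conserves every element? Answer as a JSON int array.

J: 4·5+2·0+1·1+6·0+3·0 = 21 | 3·7 = 21
M: 4·0+2·0+1·0+6·2+3·1 = 15 | 3·5 = 15
G: 4·2+2·2+1·6+6·0+3·0 = 18 | 3·6 = 18
R: 4·0+2·1+1·1+6·1+3·1 = 12 | 3·4 = 12
X: 4·3+2·0+1·0+6·1+3·2 = 24 | 3·8 = 24
gcd(4,2,1,6,3,3) = 1

Coefficients: [4, 2, 1, 6, 3, 3]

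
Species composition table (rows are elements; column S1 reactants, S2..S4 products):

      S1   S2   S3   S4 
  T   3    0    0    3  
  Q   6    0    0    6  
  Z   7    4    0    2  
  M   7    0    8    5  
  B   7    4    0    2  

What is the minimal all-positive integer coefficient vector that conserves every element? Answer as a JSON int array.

Coefficients: [4, 5, 1, 4]

T: 4·3 = 12 | 5·0+1·0+4·3 = 12
Q: 4·6 = 24 | 5·0+1·0+4·6 = 24
Z: 4·7 = 28 | 5·4+1·0+4·2 = 28
M: 4·7 = 28 | 5·0+1·8+4·5 = 28
B: 4·7 = 28 | 5·4+1·0+4·2 = 28
gcd(4,5,1,4) = 1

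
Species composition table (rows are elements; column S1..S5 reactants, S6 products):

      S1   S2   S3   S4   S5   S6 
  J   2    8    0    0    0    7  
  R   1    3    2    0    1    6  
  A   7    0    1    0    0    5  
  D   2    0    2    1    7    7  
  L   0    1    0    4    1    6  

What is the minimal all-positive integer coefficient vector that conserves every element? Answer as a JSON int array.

Coefficients: [2, 3, 6, 5, 1, 4]

J: 2·2+3·8+6·0+5·0+1·0 = 28 | 4·7 = 28
R: 2·1+3·3+6·2+5·0+1·1 = 24 | 4·6 = 24
A: 2·7+3·0+6·1+5·0+1·0 = 20 | 4·5 = 20
D: 2·2+3·0+6·2+5·1+1·7 = 28 | 4·7 = 28
L: 2·0+3·1+6·0+5·4+1·1 = 24 | 4·6 = 24
gcd(2,3,6,5,1,4) = 1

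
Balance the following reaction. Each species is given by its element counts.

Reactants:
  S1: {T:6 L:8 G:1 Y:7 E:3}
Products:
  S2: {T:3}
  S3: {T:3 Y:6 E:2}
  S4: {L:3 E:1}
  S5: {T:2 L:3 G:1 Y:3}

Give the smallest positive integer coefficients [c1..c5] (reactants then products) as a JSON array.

T: 3·6 = 18 | 2·3+2·3+5·0+3·2 = 18
L: 3·8 = 24 | 2·0+2·0+5·3+3·3 = 24
G: 3·1 = 3 | 2·0+2·0+5·0+3·1 = 3
Y: 3·7 = 21 | 2·0+2·6+5·0+3·3 = 21
E: 3·3 = 9 | 2·0+2·2+5·1+3·0 = 9
gcd(3,2,2,5,3) = 1

Coefficients: [3, 2, 2, 5, 3]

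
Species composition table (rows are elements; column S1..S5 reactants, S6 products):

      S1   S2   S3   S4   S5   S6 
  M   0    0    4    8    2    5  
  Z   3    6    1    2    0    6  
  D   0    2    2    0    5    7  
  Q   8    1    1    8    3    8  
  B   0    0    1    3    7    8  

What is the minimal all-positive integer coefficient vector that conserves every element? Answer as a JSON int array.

Coefficients: [1, 3, 1, 1, 4, 4]

M: 1·0+3·0+1·4+1·8+4·2 = 20 | 4·5 = 20
Z: 1·3+3·6+1·1+1·2+4·0 = 24 | 4·6 = 24
D: 1·0+3·2+1·2+1·0+4·5 = 28 | 4·7 = 28
Q: 1·8+3·1+1·1+1·8+4·3 = 32 | 4·8 = 32
B: 1·0+3·0+1·1+1·3+4·7 = 32 | 4·8 = 32
gcd(1,3,1,1,4,4) = 1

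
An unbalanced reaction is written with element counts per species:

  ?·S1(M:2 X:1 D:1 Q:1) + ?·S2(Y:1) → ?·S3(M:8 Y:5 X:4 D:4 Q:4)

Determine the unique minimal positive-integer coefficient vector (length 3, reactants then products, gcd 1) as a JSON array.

Coefficients: [4, 5, 1]

M: 4·2+5·0 = 8 | 1·8 = 8
Y: 4·0+5·1 = 5 | 1·5 = 5
X: 4·1+5·0 = 4 | 1·4 = 4
D: 4·1+5·0 = 4 | 1·4 = 4
Q: 4·1+5·0 = 4 | 1·4 = 4
gcd(4,5,1) = 1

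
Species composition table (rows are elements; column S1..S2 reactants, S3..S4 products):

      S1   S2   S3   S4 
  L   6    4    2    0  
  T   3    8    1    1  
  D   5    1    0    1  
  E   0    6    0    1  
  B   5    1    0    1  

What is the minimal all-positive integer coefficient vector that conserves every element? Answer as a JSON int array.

Coefficients: [1, 1, 5, 6]

L: 1·6+1·4 = 10 | 5·2+6·0 = 10
T: 1·3+1·8 = 11 | 5·1+6·1 = 11
D: 1·5+1·1 = 6 | 5·0+6·1 = 6
E: 1·0+1·6 = 6 | 5·0+6·1 = 6
B: 1·5+1·1 = 6 | 5·0+6·1 = 6
gcd(1,1,5,6) = 1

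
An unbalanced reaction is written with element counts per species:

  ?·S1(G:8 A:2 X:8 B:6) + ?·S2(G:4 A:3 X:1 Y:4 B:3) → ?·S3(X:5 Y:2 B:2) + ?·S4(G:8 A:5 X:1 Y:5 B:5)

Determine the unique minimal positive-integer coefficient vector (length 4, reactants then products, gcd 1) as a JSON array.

G: 1·8+6·4 = 32 | 2·0+4·8 = 32
A: 1·2+6·3 = 20 | 2·0+4·5 = 20
X: 1·8+6·1 = 14 | 2·5+4·1 = 14
Y: 1·0+6·4 = 24 | 2·2+4·5 = 24
B: 1·6+6·3 = 24 | 2·2+4·5 = 24
gcd(1,6,2,4) = 1

Coefficients: [1, 6, 2, 4]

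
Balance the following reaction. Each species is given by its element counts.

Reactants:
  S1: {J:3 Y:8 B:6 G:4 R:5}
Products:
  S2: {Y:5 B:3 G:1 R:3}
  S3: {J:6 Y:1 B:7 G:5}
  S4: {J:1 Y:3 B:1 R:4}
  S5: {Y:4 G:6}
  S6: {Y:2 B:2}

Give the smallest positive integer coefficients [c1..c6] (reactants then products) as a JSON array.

J: 6·3 = 18 | 2·0+2·6+6·1+2·0+5·0 = 18
Y: 6·8 = 48 | 2·5+2·1+6·3+2·4+5·2 = 48
B: 6·6 = 36 | 2·3+2·7+6·1+2·0+5·2 = 36
G: 6·4 = 24 | 2·1+2·5+6·0+2·6+5·0 = 24
R: 6·5 = 30 | 2·3+2·0+6·4+2·0+5·0 = 30
gcd(6,2,2,6,2,5) = 1

Coefficients: [6, 2, 2, 6, 2, 5]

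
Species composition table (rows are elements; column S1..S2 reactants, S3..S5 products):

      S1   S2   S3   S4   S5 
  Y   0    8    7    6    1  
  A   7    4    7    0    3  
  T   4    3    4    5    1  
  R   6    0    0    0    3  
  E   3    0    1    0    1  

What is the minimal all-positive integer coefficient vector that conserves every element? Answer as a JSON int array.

Coefficients: [2, 3, 2, 1, 4]

Y: 2·0+3·8 = 24 | 2·7+1·6+4·1 = 24
A: 2·7+3·4 = 26 | 2·7+1·0+4·3 = 26
T: 2·4+3·3 = 17 | 2·4+1·5+4·1 = 17
R: 2·6+3·0 = 12 | 2·0+1·0+4·3 = 12
E: 2·3+3·0 = 6 | 2·1+1·0+4·1 = 6
gcd(2,3,2,1,4) = 1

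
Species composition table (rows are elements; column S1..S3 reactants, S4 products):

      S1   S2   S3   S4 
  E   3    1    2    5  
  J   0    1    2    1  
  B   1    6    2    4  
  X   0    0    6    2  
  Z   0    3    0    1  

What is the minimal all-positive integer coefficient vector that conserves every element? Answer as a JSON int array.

E: 4·3+1·1+1·2 = 15 | 3·5 = 15
J: 4·0+1·1+1·2 = 3 | 3·1 = 3
B: 4·1+1·6+1·2 = 12 | 3·4 = 12
X: 4·0+1·0+1·6 = 6 | 3·2 = 6
Z: 4·0+1·3+1·0 = 3 | 3·1 = 3
gcd(4,1,1,3) = 1

Coefficients: [4, 1, 1, 3]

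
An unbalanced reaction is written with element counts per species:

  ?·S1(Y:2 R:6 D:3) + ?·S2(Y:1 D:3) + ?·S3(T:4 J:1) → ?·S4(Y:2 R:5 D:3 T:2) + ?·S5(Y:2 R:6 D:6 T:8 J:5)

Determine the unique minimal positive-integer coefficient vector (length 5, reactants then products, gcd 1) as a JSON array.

Y: 6·2+2·1+5·0 = 14 | 6·2+1·2 = 14
R: 6·6+2·0+5·0 = 36 | 6·5+1·6 = 36
D: 6·3+2·3+5·0 = 24 | 6·3+1·6 = 24
T: 6·0+2·0+5·4 = 20 | 6·2+1·8 = 20
J: 6·0+2·0+5·1 = 5 | 6·0+1·5 = 5
gcd(6,2,5,6,1) = 1

Coefficients: [6, 2, 5, 6, 1]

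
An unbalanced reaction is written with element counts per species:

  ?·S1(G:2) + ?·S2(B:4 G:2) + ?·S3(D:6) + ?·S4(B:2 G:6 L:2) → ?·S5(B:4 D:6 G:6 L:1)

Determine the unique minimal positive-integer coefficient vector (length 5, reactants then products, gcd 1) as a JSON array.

B: 3·0+3·4+4·0+2·2 = 16 | 4·4 = 16
D: 3·0+3·0+4·6+2·0 = 24 | 4·6 = 24
G: 3·2+3·2+4·0+2·6 = 24 | 4·6 = 24
L: 3·0+3·0+4·0+2·2 = 4 | 4·1 = 4
gcd(3,3,4,2,4) = 1

Coefficients: [3, 3, 4, 2, 4]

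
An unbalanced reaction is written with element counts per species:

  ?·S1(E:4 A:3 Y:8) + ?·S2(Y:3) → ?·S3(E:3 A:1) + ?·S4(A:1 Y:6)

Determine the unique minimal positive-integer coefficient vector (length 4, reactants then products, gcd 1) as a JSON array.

Coefficients: [3, 2, 4, 5]

E: 3·4+2·0 = 12 | 4·3+5·0 = 12
A: 3·3+2·0 = 9 | 4·1+5·1 = 9
Y: 3·8+2·3 = 30 | 4·0+5·6 = 30
gcd(3,2,4,5) = 1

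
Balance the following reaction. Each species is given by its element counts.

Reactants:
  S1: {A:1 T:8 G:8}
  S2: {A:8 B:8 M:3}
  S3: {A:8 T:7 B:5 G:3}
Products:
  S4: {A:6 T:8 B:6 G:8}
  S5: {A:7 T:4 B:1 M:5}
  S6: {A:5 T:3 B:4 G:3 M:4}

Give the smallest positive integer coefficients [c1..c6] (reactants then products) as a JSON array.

A: 4·1+3·8+1·8 = 36 | 4·6+1·7+1·5 = 36
T: 4·8+3·0+1·7 = 39 | 4·8+1·4+1·3 = 39
B: 4·0+3·8+1·5 = 29 | 4·6+1·1+1·4 = 29
G: 4·8+3·0+1·3 = 35 | 4·8+1·0+1·3 = 35
M: 4·0+3·3+1·0 = 9 | 4·0+1·5+1·4 = 9
gcd(4,3,1,4,1,1) = 1

Coefficients: [4, 3, 1, 4, 1, 1]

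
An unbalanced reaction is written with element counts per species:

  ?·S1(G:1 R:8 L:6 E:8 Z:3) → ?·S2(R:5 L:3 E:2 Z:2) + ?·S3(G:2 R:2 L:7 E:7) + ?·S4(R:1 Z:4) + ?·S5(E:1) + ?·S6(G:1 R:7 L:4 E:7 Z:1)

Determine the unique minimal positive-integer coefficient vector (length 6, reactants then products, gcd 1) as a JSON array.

Coefficients: [4, 3, 1, 1, 5, 2]

G: 4·1 = 4 | 3·0+1·2+1·0+5·0+2·1 = 4
R: 4·8 = 32 | 3·5+1·2+1·1+5·0+2·7 = 32
L: 4·6 = 24 | 3·3+1·7+1·0+5·0+2·4 = 24
E: 4·8 = 32 | 3·2+1·7+1·0+5·1+2·7 = 32
Z: 4·3 = 12 | 3·2+1·0+1·4+5·0+2·1 = 12
gcd(4,3,1,1,5,2) = 1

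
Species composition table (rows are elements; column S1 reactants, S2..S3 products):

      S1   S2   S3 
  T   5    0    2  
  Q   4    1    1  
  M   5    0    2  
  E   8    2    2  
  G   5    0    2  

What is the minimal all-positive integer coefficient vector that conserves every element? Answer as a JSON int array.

T: 2·5 = 10 | 3·0+5·2 = 10
Q: 2·4 = 8 | 3·1+5·1 = 8
M: 2·5 = 10 | 3·0+5·2 = 10
E: 2·8 = 16 | 3·2+5·2 = 16
G: 2·5 = 10 | 3·0+5·2 = 10
gcd(2,3,5) = 1

Coefficients: [2, 3, 5]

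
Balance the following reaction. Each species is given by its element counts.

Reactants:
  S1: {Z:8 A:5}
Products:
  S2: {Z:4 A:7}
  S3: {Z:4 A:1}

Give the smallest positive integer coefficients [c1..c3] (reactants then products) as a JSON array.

Z: 2·8 = 16 | 1·4+3·4 = 16
A: 2·5 = 10 | 1·7+3·1 = 10
gcd(2,1,3) = 1

Coefficients: [2, 1, 3]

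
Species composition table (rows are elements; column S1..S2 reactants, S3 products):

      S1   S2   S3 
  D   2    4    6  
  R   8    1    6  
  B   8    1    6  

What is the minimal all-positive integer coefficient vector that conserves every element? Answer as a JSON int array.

D: 3·2+6·4 = 30 | 5·6 = 30
R: 3·8+6·1 = 30 | 5·6 = 30
B: 3·8+6·1 = 30 | 5·6 = 30
gcd(3,6,5) = 1

Coefficients: [3, 6, 5]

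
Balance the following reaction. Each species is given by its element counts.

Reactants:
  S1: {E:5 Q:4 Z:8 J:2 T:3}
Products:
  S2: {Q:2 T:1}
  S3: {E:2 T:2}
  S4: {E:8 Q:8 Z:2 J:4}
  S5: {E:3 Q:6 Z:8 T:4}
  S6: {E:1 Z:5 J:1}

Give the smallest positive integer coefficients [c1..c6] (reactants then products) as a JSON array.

E: 5·5 = 25 | 3·0+4·2+1·8+1·3+6·1 = 25
Q: 5·4 = 20 | 3·2+4·0+1·8+1·6+6·0 = 20
Z: 5·8 = 40 | 3·0+4·0+1·2+1·8+6·5 = 40
J: 5·2 = 10 | 3·0+4·0+1·4+1·0+6·1 = 10
T: 5·3 = 15 | 3·1+4·2+1·0+1·4+6·0 = 15
gcd(5,3,4,1,1,6) = 1

Coefficients: [5, 3, 4, 1, 1, 6]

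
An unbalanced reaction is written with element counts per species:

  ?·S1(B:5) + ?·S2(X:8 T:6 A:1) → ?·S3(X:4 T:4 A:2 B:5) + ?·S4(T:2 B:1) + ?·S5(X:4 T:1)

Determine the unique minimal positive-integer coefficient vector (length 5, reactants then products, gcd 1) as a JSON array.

X: 3·0+4·8 = 32 | 2·4+5·0+6·4 = 32
T: 3·0+4·6 = 24 | 2·4+5·2+6·1 = 24
A: 3·0+4·1 = 4 | 2·2+5·0+6·0 = 4
B: 3·5+4·0 = 15 | 2·5+5·1+6·0 = 15
gcd(3,4,2,5,6) = 1

Coefficients: [3, 4, 2, 5, 6]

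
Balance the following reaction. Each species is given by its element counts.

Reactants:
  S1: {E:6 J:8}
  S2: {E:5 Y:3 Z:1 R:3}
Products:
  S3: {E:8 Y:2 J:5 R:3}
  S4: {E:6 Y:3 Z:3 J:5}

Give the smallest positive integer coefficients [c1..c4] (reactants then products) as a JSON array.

E: 5·6+6·5 = 60 | 6·8+2·6 = 60
Y: 5·0+6·3 = 18 | 6·2+2·3 = 18
Z: 5·0+6·1 = 6 | 6·0+2·3 = 6
J: 5·8+6·0 = 40 | 6·5+2·5 = 40
R: 5·0+6·3 = 18 | 6·3+2·0 = 18
gcd(5,6,6,2) = 1

Coefficients: [5, 6, 6, 2]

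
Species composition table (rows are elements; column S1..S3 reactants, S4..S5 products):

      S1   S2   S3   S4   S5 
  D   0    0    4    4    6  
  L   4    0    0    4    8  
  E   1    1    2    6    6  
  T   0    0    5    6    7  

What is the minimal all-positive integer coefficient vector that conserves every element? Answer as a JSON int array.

Coefficients: [5, 5, 4, 1, 2]

D: 5·0+5·0+4·4 = 16 | 1·4+2·6 = 16
L: 5·4+5·0+4·0 = 20 | 1·4+2·8 = 20
E: 5·1+5·1+4·2 = 18 | 1·6+2·6 = 18
T: 5·0+5·0+4·5 = 20 | 1·6+2·7 = 20
gcd(5,5,4,1,2) = 1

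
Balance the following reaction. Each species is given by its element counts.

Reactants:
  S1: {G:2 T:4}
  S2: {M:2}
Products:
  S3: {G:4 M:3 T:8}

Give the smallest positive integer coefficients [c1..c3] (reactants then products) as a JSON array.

Coefficients: [4, 3, 2]

G: 4·2+3·0 = 8 | 2·4 = 8
M: 4·0+3·2 = 6 | 2·3 = 6
T: 4·4+3·0 = 16 | 2·8 = 16
gcd(4,3,2) = 1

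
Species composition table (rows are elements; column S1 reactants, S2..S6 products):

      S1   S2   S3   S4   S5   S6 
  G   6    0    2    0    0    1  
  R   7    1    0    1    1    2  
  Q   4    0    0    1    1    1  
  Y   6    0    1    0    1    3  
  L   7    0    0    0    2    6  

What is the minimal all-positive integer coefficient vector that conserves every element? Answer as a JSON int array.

G: 2·6 = 12 | 4·0+5·2+5·0+1·0+2·1 = 12
R: 2·7 = 14 | 4·1+5·0+5·1+1·1+2·2 = 14
Q: 2·4 = 8 | 4·0+5·0+5·1+1·1+2·1 = 8
Y: 2·6 = 12 | 4·0+5·1+5·0+1·1+2·3 = 12
L: 2·7 = 14 | 4·0+5·0+5·0+1·2+2·6 = 14
gcd(2,4,5,5,1,2) = 1

Coefficients: [2, 4, 5, 5, 1, 2]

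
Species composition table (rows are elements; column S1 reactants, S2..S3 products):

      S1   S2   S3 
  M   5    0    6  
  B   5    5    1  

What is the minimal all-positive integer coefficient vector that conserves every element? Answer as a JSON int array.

M: 6·5 = 30 | 5·0+5·6 = 30
B: 6·5 = 30 | 5·5+5·1 = 30
gcd(6,5,5) = 1

Coefficients: [6, 5, 5]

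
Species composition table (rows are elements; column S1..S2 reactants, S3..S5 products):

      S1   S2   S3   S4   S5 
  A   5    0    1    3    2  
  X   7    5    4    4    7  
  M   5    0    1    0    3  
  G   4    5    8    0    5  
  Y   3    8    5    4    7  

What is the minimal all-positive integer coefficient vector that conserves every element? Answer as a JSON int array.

A: 2·5+3·0 = 10 | 1·1+1·3+3·2 = 10
X: 2·7+3·5 = 29 | 1·4+1·4+3·7 = 29
M: 2·5+3·0 = 10 | 1·1+1·0+3·3 = 10
G: 2·4+3·5 = 23 | 1·8+1·0+3·5 = 23
Y: 2·3+3·8 = 30 | 1·5+1·4+3·7 = 30
gcd(2,3,1,1,3) = 1

Coefficients: [2, 3, 1, 1, 3]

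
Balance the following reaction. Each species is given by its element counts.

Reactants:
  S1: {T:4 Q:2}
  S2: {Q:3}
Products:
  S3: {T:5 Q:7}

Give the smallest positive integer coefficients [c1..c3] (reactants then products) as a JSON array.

Coefficients: [5, 6, 4]

T: 5·4+6·0 = 20 | 4·5 = 20
Q: 5·2+6·3 = 28 | 4·7 = 28
gcd(5,6,4) = 1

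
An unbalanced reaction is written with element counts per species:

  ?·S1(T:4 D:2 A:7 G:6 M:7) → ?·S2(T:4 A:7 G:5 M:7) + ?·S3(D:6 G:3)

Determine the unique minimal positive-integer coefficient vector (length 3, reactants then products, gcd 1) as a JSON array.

Coefficients: [3, 3, 1]

T: 3·4 = 12 | 3·4+1·0 = 12
D: 3·2 = 6 | 3·0+1·6 = 6
A: 3·7 = 21 | 3·7+1·0 = 21
G: 3·6 = 18 | 3·5+1·3 = 18
M: 3·7 = 21 | 3·7+1·0 = 21
gcd(3,3,1) = 1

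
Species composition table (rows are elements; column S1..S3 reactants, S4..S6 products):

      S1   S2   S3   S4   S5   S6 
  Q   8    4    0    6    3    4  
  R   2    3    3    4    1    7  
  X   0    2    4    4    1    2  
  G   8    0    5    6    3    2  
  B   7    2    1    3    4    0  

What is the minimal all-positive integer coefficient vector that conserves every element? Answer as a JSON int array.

Coefficients: [2, 3, 2, 2, 4, 1]

Q: 2·8+3·4+2·0 = 28 | 2·6+4·3+1·4 = 28
R: 2·2+3·3+2·3 = 19 | 2·4+4·1+1·7 = 19
X: 2·0+3·2+2·4 = 14 | 2·4+4·1+1·2 = 14
G: 2·8+3·0+2·5 = 26 | 2·6+4·3+1·2 = 26
B: 2·7+3·2+2·1 = 22 | 2·3+4·4+1·0 = 22
gcd(2,3,2,2,4,1) = 1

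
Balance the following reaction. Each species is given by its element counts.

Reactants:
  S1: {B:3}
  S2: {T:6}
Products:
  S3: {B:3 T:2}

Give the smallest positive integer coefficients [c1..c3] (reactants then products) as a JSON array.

B: 3·3+1·0 = 9 | 3·3 = 9
T: 3·0+1·6 = 6 | 3·2 = 6
gcd(3,1,3) = 1

Coefficients: [3, 1, 3]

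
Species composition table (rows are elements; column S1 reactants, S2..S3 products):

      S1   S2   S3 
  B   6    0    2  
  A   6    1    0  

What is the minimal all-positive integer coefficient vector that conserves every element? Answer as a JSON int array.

Coefficients: [1, 6, 3]

B: 1·6 = 6 | 6·0+3·2 = 6
A: 1·6 = 6 | 6·1+3·0 = 6
gcd(1,6,3) = 1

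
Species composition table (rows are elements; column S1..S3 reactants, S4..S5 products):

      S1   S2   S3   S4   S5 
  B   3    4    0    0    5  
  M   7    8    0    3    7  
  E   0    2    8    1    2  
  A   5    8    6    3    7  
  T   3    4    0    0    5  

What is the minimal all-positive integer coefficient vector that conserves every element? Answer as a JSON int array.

B: 3·3+4·4+1·0 = 25 | 6·0+5·5 = 25
M: 3·7+4·8+1·0 = 53 | 6·3+5·7 = 53
E: 3·0+4·2+1·8 = 16 | 6·1+5·2 = 16
A: 3·5+4·8+1·6 = 53 | 6·3+5·7 = 53
T: 3·3+4·4+1·0 = 25 | 6·0+5·5 = 25
gcd(3,4,1,6,5) = 1

Coefficients: [3, 4, 1, 6, 5]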